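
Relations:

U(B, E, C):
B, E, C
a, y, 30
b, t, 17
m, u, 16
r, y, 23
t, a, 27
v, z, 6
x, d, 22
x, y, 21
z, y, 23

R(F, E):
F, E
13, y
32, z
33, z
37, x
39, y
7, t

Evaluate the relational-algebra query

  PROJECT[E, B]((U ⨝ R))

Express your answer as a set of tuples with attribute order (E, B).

U ⋈ R (natural join on E): {(a, y, 30, 13), (a, y, 30, 39), (b, t, 17, 7), (r, y, 23, 13), (r, y, 23, 39), (v, z, 6, 32), (v, z, 6, 33), (x, y, 21, 13), (x, y, 21, 39), (z, y, 23, 13), (z, y, 23, 39)}
π[E, B]: project onto (E, B) (5 duplicate(s) eliminated) → {(t, b), (y, a), (y, r), (y, x), (y, z), (z, v)}

{(t, b), (y, a), (y, r), (y, x), (y, z), (z, v)}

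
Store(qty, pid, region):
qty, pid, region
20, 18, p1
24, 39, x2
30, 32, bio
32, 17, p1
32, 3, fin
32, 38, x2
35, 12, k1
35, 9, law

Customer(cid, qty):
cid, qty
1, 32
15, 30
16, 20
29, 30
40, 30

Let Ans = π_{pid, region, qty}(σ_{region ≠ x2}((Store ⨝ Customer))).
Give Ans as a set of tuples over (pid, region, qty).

Natural join on qty: {(20, 18, p1, 16), (30, 32, bio, 15), (30, 32, bio, 29), (30, 32, bio, 40), (32, 17, p1, 1), (32, 3, fin, 1), (32, 38, x2, 1)}
σ[region ≠ x2]: keep tuples satisfying region ≠ x2 → {(20, 18, p1, 16), (30, 32, bio, 15), (30, 32, bio, 29), (30, 32, bio, 40), (32, 17, p1, 1), (32, 3, fin, 1)}
π[pid, region, qty]: project onto (pid, region, qty) (2 duplicate(s) eliminated) → {(17, p1, 32), (18, p1, 20), (3, fin, 32), (32, bio, 30)}

{(17, p1, 32), (18, p1, 20), (3, fin, 32), (32, bio, 30)}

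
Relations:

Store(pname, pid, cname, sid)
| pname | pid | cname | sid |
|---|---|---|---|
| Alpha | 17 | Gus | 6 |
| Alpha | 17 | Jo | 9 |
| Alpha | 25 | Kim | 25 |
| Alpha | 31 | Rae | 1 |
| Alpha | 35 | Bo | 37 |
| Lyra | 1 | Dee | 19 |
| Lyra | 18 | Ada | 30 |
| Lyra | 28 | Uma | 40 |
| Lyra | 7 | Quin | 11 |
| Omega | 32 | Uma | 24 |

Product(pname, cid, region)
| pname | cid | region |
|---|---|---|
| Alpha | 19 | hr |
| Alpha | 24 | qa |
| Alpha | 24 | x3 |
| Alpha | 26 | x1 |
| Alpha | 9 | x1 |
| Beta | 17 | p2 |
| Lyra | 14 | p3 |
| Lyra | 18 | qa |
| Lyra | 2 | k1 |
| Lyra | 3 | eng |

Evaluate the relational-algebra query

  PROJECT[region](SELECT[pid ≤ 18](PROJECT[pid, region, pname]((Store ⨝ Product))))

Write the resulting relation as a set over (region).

Natural join on pname: {(Alpha, 17, Gus, 6, 19, hr), (Alpha, 17, Gus, 6, 24, qa), (Alpha, 17, Gus, 6, 24, x3), (Alpha, 17, Gus, 6, 26, x1), (Alpha, 17, Gus, 6, 9, x1), (Alpha, 17, Jo, 9, 19, hr), (Alpha, 17, Jo, 9, 24, qa), (Alpha, 17, Jo, 9, 24, x3), (Alpha, 17, Jo, 9, 26, x1), (Alpha, 17, Jo, 9, 9, x1), (Alpha, 25, Kim, 25, 19, hr), (Alpha, 25, Kim, 25, 24, qa), (Alpha, 25, Kim, 25, 24, x3), (Alpha, 25, Kim, 25, 26, x1), (Alpha, 25, Kim, 25, 9, x1), (Alpha, 31, Rae, 1, 19, hr), (Alpha, 31, Rae, 1, 24, qa), (Alpha, 31, Rae, 1, 24, x3), (Alpha, 31, Rae, 1, 26, x1), (Alpha, 31, Rae, 1, 9, x1), (Alpha, 35, Bo, 37, 19, hr), (Alpha, 35, Bo, 37, 24, qa), (Alpha, 35, Bo, 37, 24, x3), (Alpha, 35, Bo, 37, 26, x1), (Alpha, 35, Bo, 37, 9, x1), (Lyra, 1, Dee, 19, 14, p3), (Lyra, 1, Dee, 19, 18, qa), (Lyra, 1, Dee, 19, 2, k1), (Lyra, 1, Dee, 19, 3, eng), (Lyra, 18, Ada, 30, 14, p3), (Lyra, 18, Ada, 30, 18, qa), (Lyra, 18, Ada, 30, 2, k1), (Lyra, 18, Ada, 30, 3, eng), (Lyra, 28, Uma, 40, 14, p3), (Lyra, 28, Uma, 40, 18, qa), (Lyra, 28, Uma, 40, 2, k1), (Lyra, 28, Uma, 40, 3, eng), (Lyra, 7, Quin, 11, 14, p3), (Lyra, 7, Quin, 11, 18, qa), (Lyra, 7, Quin, 11, 2, k1), (Lyra, 7, Quin, 11, 3, eng)}
Keep only column(s) pid, region, pname (9 duplicate(s) eliminated): {(1, eng, Lyra), (1, k1, Lyra), (1, p3, Lyra), (1, qa, Lyra), (17, hr, Alpha), (17, qa, Alpha), (17, x1, Alpha), (17, x3, Alpha), (18, eng, Lyra), (18, k1, Lyra), (18, p3, Lyra), (18, qa, Lyra), (25, hr, Alpha), (25, qa, Alpha), (25, x1, Alpha), (25, x3, Alpha), (28, eng, Lyra), (28, k1, Lyra), (28, p3, Lyra), (28, qa, Lyra), (31, hr, Alpha), (31, qa, Alpha), (31, x1, Alpha), (31, x3, Alpha), (35, hr, Alpha), (35, qa, Alpha), (35, x1, Alpha), (35, x3, Alpha), (7, eng, Lyra), (7, k1, Lyra), (7, p3, Lyra), (7, qa, Lyra)}
σ[pid ≤ 18]: keep tuples satisfying pid ≤ 18 → {(1, eng, Lyra), (1, k1, Lyra), (1, p3, Lyra), (1, qa, Lyra), (17, hr, Alpha), (17, qa, Alpha), (17, x1, Alpha), (17, x3, Alpha), (18, eng, Lyra), (18, k1, Lyra), (18, p3, Lyra), (18, qa, Lyra), (7, eng, Lyra), (7, k1, Lyra), (7, p3, Lyra), (7, qa, Lyra)}
Keep only column(s) region (9 duplicate(s) eliminated): {eng, hr, k1, p3, qa, x1, x3}

{eng, hr, k1, p3, qa, x1, x3}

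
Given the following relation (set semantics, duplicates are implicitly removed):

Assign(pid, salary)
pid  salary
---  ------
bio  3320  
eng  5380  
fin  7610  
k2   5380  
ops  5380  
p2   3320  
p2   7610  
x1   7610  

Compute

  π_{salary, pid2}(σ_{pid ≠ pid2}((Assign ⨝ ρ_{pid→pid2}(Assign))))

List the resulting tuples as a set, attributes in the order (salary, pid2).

ρ[pid→pid2]: schema becomes (pid2, salary); tuples unchanged.
Assign ⋈ ρ_{pid→pid2}(Assign) (natural join on salary): {(bio, 3320, bio), (bio, 3320, p2), (eng, 5380, eng), (eng, 5380, k2), (eng, 5380, ops), (fin, 7610, fin), (fin, 7610, p2), (fin, 7610, x1), (k2, 5380, eng), (k2, 5380, k2), (k2, 5380, ops), (ops, 5380, eng), (ops, 5380, k2), (ops, 5380, ops), (p2, 3320, bio), (p2, 3320, p2), (p2, 7610, fin), (p2, 7610, p2), (p2, 7610, x1), (x1, 7610, fin), (x1, 7610, p2), (x1, 7610, x1)}
σ[pid ≠ pid2]: keep tuples satisfying pid ≠ pid2 → {(bio, 3320, p2), (eng, 5380, k2), (eng, 5380, ops), (fin, 7610, p2), (fin, 7610, x1), (k2, 5380, eng), (k2, 5380, ops), (ops, 5380, eng), (ops, 5380, k2), (p2, 3320, bio), (p2, 7610, fin), (p2, 7610, x1), (x1, 7610, fin), (x1, 7610, p2)}
Projecting to salary, pid2 (6 duplicate(s) eliminated): {(3320, bio), (3320, p2), (5380, eng), (5380, k2), (5380, ops), (7610, fin), (7610, p2), (7610, x1)}

{(3320, bio), (3320, p2), (5380, eng), (5380, k2), (5380, ops), (7610, fin), (7610, p2), (7610, x1)}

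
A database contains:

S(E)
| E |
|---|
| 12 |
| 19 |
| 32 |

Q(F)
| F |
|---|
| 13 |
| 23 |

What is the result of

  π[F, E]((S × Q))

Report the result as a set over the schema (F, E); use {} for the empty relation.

{(13, 12), (13, 19), (13, 32), (23, 12), (23, 19), (23, 32)}

S × Q: Cartesian product, 3·2 = 6 tuples over (E, F).
Keep only column(s) F, E: {(13, 12), (13, 19), (13, 32), (23, 12), (23, 19), (23, 32)}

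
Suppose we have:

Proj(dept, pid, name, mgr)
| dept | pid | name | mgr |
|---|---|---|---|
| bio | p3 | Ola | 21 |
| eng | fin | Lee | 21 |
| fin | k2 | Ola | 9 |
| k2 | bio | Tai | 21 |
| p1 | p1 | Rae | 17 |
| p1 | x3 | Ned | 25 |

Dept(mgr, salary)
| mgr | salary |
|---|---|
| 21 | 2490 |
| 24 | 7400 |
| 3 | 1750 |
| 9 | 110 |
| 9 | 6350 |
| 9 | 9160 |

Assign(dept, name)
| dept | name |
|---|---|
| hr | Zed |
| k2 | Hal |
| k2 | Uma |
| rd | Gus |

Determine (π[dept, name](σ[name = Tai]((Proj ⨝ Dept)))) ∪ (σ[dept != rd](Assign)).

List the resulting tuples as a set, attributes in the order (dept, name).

Joining Proj and Dept on mgr yields {(bio, p3, Ola, 21, 2490), (eng, fin, Lee, 21, 2490), (fin, k2, Ola, 9, 110), (fin, k2, Ola, 9, 6350), (fin, k2, Ola, 9, 9160), (k2, bio, Tai, 21, 2490)}.
Filtering on name = Tai leaves {(k2, bio, Tai, 21, 2490)}.
Projecting to dept, name: {(k2, Tai)}
Filtering on dept != rd leaves {(hr, Zed), (k2, Hal), (k2, Uma)}.
Taking the union: {(hr, Zed), (k2, Hal), (k2, Tai), (k2, Uma)}

{(hr, Zed), (k2, Hal), (k2, Tai), (k2, Uma)}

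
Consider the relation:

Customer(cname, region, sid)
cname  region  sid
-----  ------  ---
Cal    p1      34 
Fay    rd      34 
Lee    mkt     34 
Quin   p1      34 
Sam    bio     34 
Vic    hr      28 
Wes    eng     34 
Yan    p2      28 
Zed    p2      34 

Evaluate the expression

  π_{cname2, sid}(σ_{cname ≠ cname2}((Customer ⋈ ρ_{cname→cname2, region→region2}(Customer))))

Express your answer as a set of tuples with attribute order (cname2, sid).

ρ[cname→cname2, region→region2]: schema becomes (cname2, region2, sid); tuples unchanged.
Joining Customer and ρ_{cname→cname2, region→region2}(Customer) on sid yields {(Cal, p1, 34, Cal, p1), (Cal, p1, 34, Fay, rd), (Cal, p1, 34, Lee, mkt), (Cal, p1, 34, Quin, p1), (Cal, p1, 34, Sam, bio), (Cal, p1, 34, Wes, eng), (Cal, p1, 34, Zed, p2), (Fay, rd, 34, Cal, p1), (Fay, rd, 34, Fay, rd), (Fay, rd, 34, Lee, mkt), (Fay, rd, 34, Quin, p1), (Fay, rd, 34, Sam, bio), (Fay, rd, 34, Wes, eng), (Fay, rd, 34, Zed, p2), (Lee, mkt, 34, Cal, p1), (Lee, mkt, 34, Fay, rd), (Lee, mkt, 34, Lee, mkt), (Lee, mkt, 34, Quin, p1), (Lee, mkt, 34, Sam, bio), (Lee, mkt, 34, Wes, eng), (Lee, mkt, 34, Zed, p2), (Quin, p1, 34, Cal, p1), (Quin, p1, 34, Fay, rd), (Quin, p1, 34, Lee, mkt), (Quin, p1, 34, Quin, p1), (Quin, p1, 34, Sam, bio), (Quin, p1, 34, Wes, eng), (Quin, p1, 34, Zed, p2), (Sam, bio, 34, Cal, p1), (Sam, bio, 34, Fay, rd), (Sam, bio, 34, Lee, mkt), (Sam, bio, 34, Quin, p1), (Sam, bio, 34, Sam, bio), (Sam, bio, 34, Wes, eng), (Sam, bio, 34, Zed, p2), (Vic, hr, 28, Vic, hr), (Vic, hr, 28, Yan, p2), (Wes, eng, 34, Cal, p1), (Wes, eng, 34, Fay, rd), (Wes, eng, 34, Lee, mkt), (Wes, eng, 34, Quin, p1), (Wes, eng, 34, Sam, bio), (Wes, eng, 34, Wes, eng), (Wes, eng, 34, Zed, p2), (Yan, p2, 28, Vic, hr), (Yan, p2, 28, Yan, p2), (Zed, p2, 34, Cal, p1), (Zed, p2, 34, Fay, rd), (Zed, p2, 34, Lee, mkt), (Zed, p2, 34, Quin, p1), (Zed, p2, 34, Sam, bio), (Zed, p2, 34, Wes, eng), (Zed, p2, 34, Zed, p2)}.
Selection cname ≠ cname2: {(Cal, p1, 34, Fay, rd), (Cal, p1, 34, Lee, mkt), (Cal, p1, 34, Quin, p1), (Cal, p1, 34, Sam, bio), (Cal, p1, 34, Wes, eng), (Cal, p1, 34, Zed, p2), (Fay, rd, 34, Cal, p1), (Fay, rd, 34, Lee, mkt), (Fay, rd, 34, Quin, p1), (Fay, rd, 34, Sam, bio), (Fay, rd, 34, Wes, eng), (Fay, rd, 34, Zed, p2), (Lee, mkt, 34, Cal, p1), (Lee, mkt, 34, Fay, rd), (Lee, mkt, 34, Quin, p1), (Lee, mkt, 34, Sam, bio), (Lee, mkt, 34, Wes, eng), (Lee, mkt, 34, Zed, p2), (Quin, p1, 34, Cal, p1), (Quin, p1, 34, Fay, rd), (Quin, p1, 34, Lee, mkt), (Quin, p1, 34, Sam, bio), (Quin, p1, 34, Wes, eng), (Quin, p1, 34, Zed, p2), (Sam, bio, 34, Cal, p1), (Sam, bio, 34, Fay, rd), (Sam, bio, 34, Lee, mkt), (Sam, bio, 34, Quin, p1), (Sam, bio, 34, Wes, eng), (Sam, bio, 34, Zed, p2), (Vic, hr, 28, Yan, p2), (Wes, eng, 34, Cal, p1), (Wes, eng, 34, Fay, rd), (Wes, eng, 34, Lee, mkt), (Wes, eng, 34, Quin, p1), (Wes, eng, 34, Sam, bio), (Wes, eng, 34, Zed, p2), (Yan, p2, 28, Vic, hr), (Zed, p2, 34, Cal, p1), (Zed, p2, 34, Fay, rd), (Zed, p2, 34, Lee, mkt), (Zed, p2, 34, Quin, p1), (Zed, p2, 34, Sam, bio), (Zed, p2, 34, Wes, eng)}
π[cname2, sid]: project onto (cname2, sid) (35 duplicate(s) eliminated) → {(Cal, 34), (Fay, 34), (Lee, 34), (Quin, 34), (Sam, 34), (Vic, 28), (Wes, 34), (Yan, 28), (Zed, 34)}

{(Cal, 34), (Fay, 34), (Lee, 34), (Quin, 34), (Sam, 34), (Vic, 28), (Wes, 34), (Yan, 28), (Zed, 34)}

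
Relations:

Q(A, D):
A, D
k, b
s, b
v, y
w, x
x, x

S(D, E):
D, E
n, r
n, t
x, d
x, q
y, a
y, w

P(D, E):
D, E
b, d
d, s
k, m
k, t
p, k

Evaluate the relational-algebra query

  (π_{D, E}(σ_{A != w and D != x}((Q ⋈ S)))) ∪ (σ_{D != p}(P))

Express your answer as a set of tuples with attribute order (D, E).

{(b, d), (d, s), (k, m), (k, t), (y, a), (y, w)}

Q ⋈ S (natural join on D): {(v, y, a), (v, y, w), (w, x, d), (w, x, q), (x, x, d), (x, x, q)}
Apply σ_{A != w and D != x}; surviving tuples: {(v, y, a), (v, y, w)}
Keep only column(s) D, E: {(y, a), (y, w)}
Apply σ_{D != p}; surviving tuples: {(b, d), (d, s), (k, m), (k, t)}
Union: {(y, a), (y, w)} with {(b, d), (d, s), (k, m), (k, t)} → {(b, d), (d, s), (k, m), (k, t), (y, a), (y, w)}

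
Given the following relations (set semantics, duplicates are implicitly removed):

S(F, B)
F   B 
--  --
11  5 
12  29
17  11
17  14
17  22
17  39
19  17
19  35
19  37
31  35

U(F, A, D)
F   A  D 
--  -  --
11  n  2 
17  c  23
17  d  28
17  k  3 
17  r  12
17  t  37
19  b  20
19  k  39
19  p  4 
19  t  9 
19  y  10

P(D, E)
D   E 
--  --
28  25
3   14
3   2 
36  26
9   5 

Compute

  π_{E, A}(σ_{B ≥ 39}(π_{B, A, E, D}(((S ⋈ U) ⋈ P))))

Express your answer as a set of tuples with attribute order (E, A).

{(14, k), (2, k), (25, d)}

S ⋈ U (natural join on F): {(11, 5, n, 2), (17, 11, c, 23), (17, 11, d, 28), (17, 11, k, 3), (17, 11, r, 12), (17, 11, t, 37), (17, 14, c, 23), (17, 14, d, 28), (17, 14, k, 3), (17, 14, r, 12), (17, 14, t, 37), (17, 22, c, 23), (17, 22, d, 28), (17, 22, k, 3), (17, 22, r, 12), (17, 22, t, 37), (17, 39, c, 23), (17, 39, d, 28), (17, 39, k, 3), (17, 39, r, 12), (17, 39, t, 37), (19, 17, b, 20), (19, 17, k, 39), (19, 17, p, 4), (19, 17, t, 9), (19, 17, y, 10), (19, 35, b, 20), (19, 35, k, 39), (19, 35, p, 4), (19, 35, t, 9), (19, 35, y, 10), (19, 37, b, 20), (19, 37, k, 39), (19, 37, p, 4), (19, 37, t, 9), (19, 37, y, 10)}
(S ⋈ U) ⋈ P (natural join on D): {(17, 11, d, 28, 25), (17, 11, k, 3, 14), (17, 11, k, 3, 2), (17, 14, d, 28, 25), (17, 14, k, 3, 14), (17, 14, k, 3, 2), (17, 22, d, 28, 25), (17, 22, k, 3, 14), (17, 22, k, 3, 2), (17, 39, d, 28, 25), (17, 39, k, 3, 14), (17, 39, k, 3, 2), (19, 17, t, 9, 5), (19, 35, t, 9, 5), (19, 37, t, 9, 5)}
Keep only column(s) B, A, E, D: {(11, d, 25, 28), (11, k, 14, 3), (11, k, 2, 3), (14, d, 25, 28), (14, k, 14, 3), (14, k, 2, 3), (17, t, 5, 9), (22, d, 25, 28), (22, k, 14, 3), (22, k, 2, 3), (35, t, 5, 9), (37, t, 5, 9), (39, d, 25, 28), (39, k, 14, 3), (39, k, 2, 3)}
σ[B ≥ 39]: keep tuples satisfying B ≥ 39 → {(39, d, 25, 28), (39, k, 14, 3), (39, k, 2, 3)}
Keep only column(s) E, A: {(14, k), (2, k), (25, d)}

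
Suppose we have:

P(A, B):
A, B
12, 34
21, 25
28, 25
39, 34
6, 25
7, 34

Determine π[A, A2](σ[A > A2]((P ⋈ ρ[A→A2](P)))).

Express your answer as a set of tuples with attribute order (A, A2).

{(12, 7), (21, 6), (28, 21), (28, 6), (39, 12), (39, 7)}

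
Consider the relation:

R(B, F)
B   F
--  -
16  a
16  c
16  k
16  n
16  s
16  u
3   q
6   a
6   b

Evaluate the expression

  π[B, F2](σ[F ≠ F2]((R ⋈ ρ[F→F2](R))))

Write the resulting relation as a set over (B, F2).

{(16, a), (16, c), (16, k), (16, n), (16, s), (16, u), (6, a), (6, b)}

ρ[F→F2]: schema becomes (B, F2); tuples unchanged.
Natural join on B: {(16, a, a), (16, a, c), (16, a, k), (16, a, n), (16, a, s), (16, a, u), (16, c, a), (16, c, c), (16, c, k), (16, c, n), (16, c, s), (16, c, u), (16, k, a), (16, k, c), (16, k, k), (16, k, n), (16, k, s), (16, k, u), (16, n, a), (16, n, c), (16, n, k), (16, n, n), (16, n, s), (16, n, u), (16, s, a), (16, s, c), (16, s, k), (16, s, n), (16, s, s), (16, s, u), (16, u, a), (16, u, c), (16, u, k), (16, u, n), (16, u, s), (16, u, u), (3, q, q), (6, a, a), (6, a, b), (6, b, a), (6, b, b)}
Apply σ_{F ≠ F2}; surviving tuples: {(16, a, c), (16, a, k), (16, a, n), (16, a, s), (16, a, u), (16, c, a), (16, c, k), (16, c, n), (16, c, s), (16, c, u), (16, k, a), (16, k, c), (16, k, n), (16, k, s), (16, k, u), (16, n, a), (16, n, c), (16, n, k), (16, n, s), (16, n, u), (16, s, a), (16, s, c), (16, s, k), (16, s, n), (16, s, u), (16, u, a), (16, u, c), (16, u, k), (16, u, n), (16, u, s), (6, a, b), (6, b, a)}
π[B, F2]: project onto (B, F2) (24 duplicate(s) eliminated) → {(16, a), (16, c), (16, k), (16, n), (16, s), (16, u), (6, a), (6, b)}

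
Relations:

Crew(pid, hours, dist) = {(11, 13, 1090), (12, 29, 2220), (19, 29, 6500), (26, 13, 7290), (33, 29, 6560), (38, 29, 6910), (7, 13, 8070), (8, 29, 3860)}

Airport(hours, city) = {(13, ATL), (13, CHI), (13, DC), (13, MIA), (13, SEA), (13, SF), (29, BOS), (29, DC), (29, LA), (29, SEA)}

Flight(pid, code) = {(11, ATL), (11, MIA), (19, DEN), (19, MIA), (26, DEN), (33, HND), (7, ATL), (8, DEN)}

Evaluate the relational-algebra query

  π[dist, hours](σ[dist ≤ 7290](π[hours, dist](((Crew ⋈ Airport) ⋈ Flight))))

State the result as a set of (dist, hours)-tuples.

Natural join on hours: {(11, 13, 1090, ATL), (11, 13, 1090, CHI), (11, 13, 1090, DC), (11, 13, 1090, MIA), (11, 13, 1090, SEA), (11, 13, 1090, SF), (12, 29, 2220, BOS), (12, 29, 2220, DC), (12, 29, 2220, LA), (12, 29, 2220, SEA), (19, 29, 6500, BOS), (19, 29, 6500, DC), (19, 29, 6500, LA), (19, 29, 6500, SEA), (26, 13, 7290, ATL), (26, 13, 7290, CHI), (26, 13, 7290, DC), (26, 13, 7290, MIA), (26, 13, 7290, SEA), (26, 13, 7290, SF), (33, 29, 6560, BOS), (33, 29, 6560, DC), (33, 29, 6560, LA), (33, 29, 6560, SEA), (38, 29, 6910, BOS), (38, 29, 6910, DC), (38, 29, 6910, LA), (38, 29, 6910, SEA), (7, 13, 8070, ATL), (7, 13, 8070, CHI), (7, 13, 8070, DC), (7, 13, 8070, MIA), (7, 13, 8070, SEA), (7, 13, 8070, SF), (8, 29, 3860, BOS), (8, 29, 3860, DC), (8, 29, 3860, LA), (8, 29, 3860, SEA)}
Natural join on pid: {(11, 13, 1090, ATL, ATL), (11, 13, 1090, ATL, MIA), (11, 13, 1090, CHI, ATL), (11, 13, 1090, CHI, MIA), (11, 13, 1090, DC, ATL), (11, 13, 1090, DC, MIA), (11, 13, 1090, MIA, ATL), (11, 13, 1090, MIA, MIA), (11, 13, 1090, SEA, ATL), (11, 13, 1090, SEA, MIA), (11, 13, 1090, SF, ATL), (11, 13, 1090, SF, MIA), (19, 29, 6500, BOS, DEN), (19, 29, 6500, BOS, MIA), (19, 29, 6500, DC, DEN), (19, 29, 6500, DC, MIA), (19, 29, 6500, LA, DEN), (19, 29, 6500, LA, MIA), (19, 29, 6500, SEA, DEN), (19, 29, 6500, SEA, MIA), (26, 13, 7290, ATL, DEN), (26, 13, 7290, CHI, DEN), (26, 13, 7290, DC, DEN), (26, 13, 7290, MIA, DEN), (26, 13, 7290, SEA, DEN), (26, 13, 7290, SF, DEN), (33, 29, 6560, BOS, HND), (33, 29, 6560, DC, HND), (33, 29, 6560, LA, HND), (33, 29, 6560, SEA, HND), (7, 13, 8070, ATL, ATL), (7, 13, 8070, CHI, ATL), (7, 13, 8070, DC, ATL), (7, 13, 8070, MIA, ATL), (7, 13, 8070, SEA, ATL), (7, 13, 8070, SF, ATL), (8, 29, 3860, BOS, DEN), (8, 29, 3860, DC, DEN), (8, 29, 3860, LA, DEN), (8, 29, 3860, SEA, DEN)}
Projecting to hours, dist (34 duplicate(s) eliminated): {(13, 1090), (13, 7290), (13, 8070), (29, 3860), (29, 6500), (29, 6560)}
σ[dist ≤ 7290]: keep tuples satisfying dist ≤ 7290 → {(13, 1090), (13, 7290), (29, 3860), (29, 6500), (29, 6560)}
Projecting to dist, hours: {(1090, 13), (3860, 29), (6500, 29), (6560, 29), (7290, 13)}

{(1090, 13), (3860, 29), (6500, 29), (6560, 29), (7290, 13)}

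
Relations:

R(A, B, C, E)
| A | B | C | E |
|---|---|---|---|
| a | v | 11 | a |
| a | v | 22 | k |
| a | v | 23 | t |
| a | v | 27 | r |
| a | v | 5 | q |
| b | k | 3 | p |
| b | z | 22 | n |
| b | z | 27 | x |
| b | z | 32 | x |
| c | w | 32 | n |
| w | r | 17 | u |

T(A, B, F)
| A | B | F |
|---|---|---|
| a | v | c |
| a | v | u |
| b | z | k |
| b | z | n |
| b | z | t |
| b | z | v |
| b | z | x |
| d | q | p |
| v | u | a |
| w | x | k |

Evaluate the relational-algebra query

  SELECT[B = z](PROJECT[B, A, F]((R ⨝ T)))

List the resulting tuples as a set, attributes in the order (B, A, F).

Joining R and T on A, B yields {(a, v, 11, a, c), (a, v, 11, a, u), (a, v, 22, k, c), (a, v, 22, k, u), (a, v, 23, t, c), (a, v, 23, t, u), (a, v, 27, r, c), (a, v, 27, r, u), (a, v, 5, q, c), (a, v, 5, q, u), (b, z, 22, n, k), (b, z, 22, n, n), (b, z, 22, n, t), (b, z, 22, n, v), (b, z, 22, n, x), (b, z, 27, x, k), (b, z, 27, x, n), (b, z, 27, x, t), (b, z, 27, x, v), (b, z, 27, x, x), (b, z, 32, x, k), (b, z, 32, x, n), (b, z, 32, x, t), (b, z, 32, x, v), (b, z, 32, x, x)}.
Projecting to B, A, F (18 duplicate(s) eliminated): {(v, a, c), (v, a, u), (z, b, k), (z, b, n), (z, b, t), (z, b, v), (z, b, x)}
Selection B = z: {(z, b, k), (z, b, n), (z, b, t), (z, b, v), (z, b, x)}

{(z, b, k), (z, b, n), (z, b, t), (z, b, v), (z, b, x)}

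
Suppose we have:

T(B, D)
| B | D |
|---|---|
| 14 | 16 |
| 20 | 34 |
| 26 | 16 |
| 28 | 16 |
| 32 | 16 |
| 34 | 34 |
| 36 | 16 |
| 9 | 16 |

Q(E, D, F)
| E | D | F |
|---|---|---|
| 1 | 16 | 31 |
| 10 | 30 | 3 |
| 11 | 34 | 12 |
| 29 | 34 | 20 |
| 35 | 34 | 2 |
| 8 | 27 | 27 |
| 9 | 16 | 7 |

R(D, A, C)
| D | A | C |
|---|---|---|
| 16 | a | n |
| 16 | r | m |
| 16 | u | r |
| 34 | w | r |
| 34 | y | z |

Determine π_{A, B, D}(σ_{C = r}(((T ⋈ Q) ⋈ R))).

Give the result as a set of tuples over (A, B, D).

Joining T and Q on D yields {(14, 16, 1, 31), (14, 16, 9, 7), (20, 34, 11, 12), (20, 34, 29, 20), (20, 34, 35, 2), (26, 16, 1, 31), (26, 16, 9, 7), (28, 16, 1, 31), (28, 16, 9, 7), (32, 16, 1, 31), (32, 16, 9, 7), (34, 34, 11, 12), (34, 34, 29, 20), (34, 34, 35, 2), (36, 16, 1, 31), (36, 16, 9, 7), (9, 16, 1, 31), (9, 16, 9, 7)}.
Joining (T ⋈ Q) and R on D yields {(14, 16, 1, 31, a, n), (14, 16, 1, 31, r, m), (14, 16, 1, 31, u, r), (14, 16, 9, 7, a, n), (14, 16, 9, 7, r, m), (14, 16, 9, 7, u, r), (20, 34, 11, 12, w, r), (20, 34, 11, 12, y, z), (20, 34, 29, 20, w, r), (20, 34, 29, 20, y, z), (20, 34, 35, 2, w, r), (20, 34, 35, 2, y, z), (26, 16, 1, 31, a, n), (26, 16, 1, 31, r, m), (26, 16, 1, 31, u, r), (26, 16, 9, 7, a, n), (26, 16, 9, 7, r, m), (26, 16, 9, 7, u, r), (28, 16, 1, 31, a, n), (28, 16, 1, 31, r, m), (28, 16, 1, 31, u, r), (28, 16, 9, 7, a, n), (28, 16, 9, 7, r, m), (28, 16, 9, 7, u, r), (32, 16, 1, 31, a, n), (32, 16, 1, 31, r, m), (32, 16, 1, 31, u, r), (32, 16, 9, 7, a, n), (32, 16, 9, 7, r, m), (32, 16, 9, 7, u, r), (34, 34, 11, 12, w, r), (34, 34, 11, 12, y, z), (34, 34, 29, 20, w, r), (34, 34, 29, 20, y, z), (34, 34, 35, 2, w, r), (34, 34, 35, 2, y, z), (36, 16, 1, 31, a, n), (36, 16, 1, 31, r, m), (36, 16, 1, 31, u, r), (36, 16, 9, 7, a, n), (36, 16, 9, 7, r, m), (36, 16, 9, 7, u, r), (9, 16, 1, 31, a, n), (9, 16, 1, 31, r, m), (9, 16, 1, 31, u, r), (9, 16, 9, 7, a, n), (9, 16, 9, 7, r, m), (9, 16, 9, 7, u, r)}.
σ[C = r]: keep tuples satisfying C = r → {(14, 16, 1, 31, u, r), (14, 16, 9, 7, u, r), (20, 34, 11, 12, w, r), (20, 34, 29, 20, w, r), (20, 34, 35, 2, w, r), (26, 16, 1, 31, u, r), (26, 16, 9, 7, u, r), (28, 16, 1, 31, u, r), (28, 16, 9, 7, u, r), (32, 16, 1, 31, u, r), (32, 16, 9, 7, u, r), (34, 34, 11, 12, w, r), (34, 34, 29, 20, w, r), (34, 34, 35, 2, w, r), (36, 16, 1, 31, u, r), (36, 16, 9, 7, u, r), (9, 16, 1, 31, u, r), (9, 16, 9, 7, u, r)}
Projecting to A, B, D (10 duplicate(s) eliminated): {(u, 14, 16), (u, 26, 16), (u, 28, 16), (u, 32, 16), (u, 36, 16), (u, 9, 16), (w, 20, 34), (w, 34, 34)}

{(u, 14, 16), (u, 26, 16), (u, 28, 16), (u, 32, 16), (u, 36, 16), (u, 9, 16), (w, 20, 34), (w, 34, 34)}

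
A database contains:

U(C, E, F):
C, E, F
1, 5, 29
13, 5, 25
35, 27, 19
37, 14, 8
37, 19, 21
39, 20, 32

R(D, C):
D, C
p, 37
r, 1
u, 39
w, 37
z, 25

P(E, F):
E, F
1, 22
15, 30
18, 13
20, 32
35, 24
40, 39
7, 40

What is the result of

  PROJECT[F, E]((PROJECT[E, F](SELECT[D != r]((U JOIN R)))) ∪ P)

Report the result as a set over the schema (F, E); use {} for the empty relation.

U ⋈ R (natural join on C): {(1, 5, 29, r), (37, 14, 8, p), (37, 14, 8, w), (37, 19, 21, p), (37, 19, 21, w), (39, 20, 32, u)}
Selection D != r: {(37, 14, 8, p), (37, 14, 8, w), (37, 19, 21, p), (37, 19, 21, w), (39, 20, 32, u)}
Keep only column(s) E, F (2 duplicate(s) eliminated): {(14, 8), (19, 21), (20, 32)}
Union: {(14, 8), (19, 21), (20, 32)} with {(1, 22), (15, 30), (18, 13), (20, 32), (35, 24), (40, 39), (7, 40)} → {(1, 22), (14, 8), (15, 30), (18, 13), (19, 21), (20, 32), (35, 24), (40, 39), (7, 40)}
Keep only column(s) F, E: {(13, 18), (21, 19), (22, 1), (24, 35), (30, 15), (32, 20), (39, 40), (40, 7), (8, 14)}

{(13, 18), (21, 19), (22, 1), (24, 35), (30, 15), (32, 20), (39, 40), (40, 7), (8, 14)}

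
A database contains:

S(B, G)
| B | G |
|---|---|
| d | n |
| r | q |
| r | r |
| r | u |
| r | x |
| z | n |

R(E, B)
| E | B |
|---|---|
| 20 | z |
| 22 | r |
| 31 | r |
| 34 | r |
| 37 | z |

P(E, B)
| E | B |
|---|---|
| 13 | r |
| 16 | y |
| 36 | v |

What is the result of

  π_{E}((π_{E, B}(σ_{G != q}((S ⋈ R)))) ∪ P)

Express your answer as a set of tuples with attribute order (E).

{13, 16, 20, 22, 31, 34, 36, 37}

S ⋈ R (natural join on B): {(r, q, 22), (r, q, 31), (r, q, 34), (r, r, 22), (r, r, 31), (r, r, 34), (r, u, 22), (r, u, 31), (r, u, 34), (r, x, 22), (r, x, 31), (r, x, 34), (z, n, 20), (z, n, 37)}
Apply σ_{G != q}; surviving tuples: {(r, r, 22), (r, r, 31), (r, r, 34), (r, u, 22), (r, u, 31), (r, u, 34), (r, x, 22), (r, x, 31), (r, x, 34), (z, n, 20), (z, n, 37)}
Projecting to E, B (6 duplicate(s) eliminated): {(20, z), (22, r), (31, r), (34, r), (37, z)}
Taking the union: {(13, r), (16, y), (20, z), (22, r), (31, r), (34, r), (36, v), (37, z)}
Projecting to E: {13, 16, 20, 22, 31, 34, 36, 37}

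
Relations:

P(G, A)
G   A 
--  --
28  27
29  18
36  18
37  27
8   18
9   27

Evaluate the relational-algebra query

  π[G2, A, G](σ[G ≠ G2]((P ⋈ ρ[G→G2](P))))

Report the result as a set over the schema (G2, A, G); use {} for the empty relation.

{(28, 27, 37), (28, 27, 9), (29, 18, 36), (29, 18, 8), (36, 18, 29), (36, 18, 8), (37, 27, 28), (37, 27, 9), (8, 18, 29), (8, 18, 36), (9, 27, 28), (9, 27, 37)}

ρ[G→G2]: schema becomes (G2, A); tuples unchanged.
Joining P and ρ[G→G2](P) on A yields {(28, 27, 28), (28, 27, 37), (28, 27, 9), (29, 18, 29), (29, 18, 36), (29, 18, 8), (36, 18, 29), (36, 18, 36), (36, 18, 8), (37, 27, 28), (37, 27, 37), (37, 27, 9), (8, 18, 29), (8, 18, 36), (8, 18, 8), (9, 27, 28), (9, 27, 37), (9, 27, 9)}.
σ[G ≠ G2]: keep tuples satisfying G ≠ G2 → {(28, 27, 37), (28, 27, 9), (29, 18, 36), (29, 18, 8), (36, 18, 29), (36, 18, 8), (37, 27, 28), (37, 27, 9), (8, 18, 29), (8, 18, 36), (9, 27, 28), (9, 27, 37)}
π_{G2, A, G} gives {(28, 27, 37), (28, 27, 9), (29, 18, 36), (29, 18, 8), (36, 18, 29), (36, 18, 8), (37, 27, 28), (37, 27, 9), (8, 18, 29), (8, 18, 36), (9, 27, 28), (9, 27, 37)}.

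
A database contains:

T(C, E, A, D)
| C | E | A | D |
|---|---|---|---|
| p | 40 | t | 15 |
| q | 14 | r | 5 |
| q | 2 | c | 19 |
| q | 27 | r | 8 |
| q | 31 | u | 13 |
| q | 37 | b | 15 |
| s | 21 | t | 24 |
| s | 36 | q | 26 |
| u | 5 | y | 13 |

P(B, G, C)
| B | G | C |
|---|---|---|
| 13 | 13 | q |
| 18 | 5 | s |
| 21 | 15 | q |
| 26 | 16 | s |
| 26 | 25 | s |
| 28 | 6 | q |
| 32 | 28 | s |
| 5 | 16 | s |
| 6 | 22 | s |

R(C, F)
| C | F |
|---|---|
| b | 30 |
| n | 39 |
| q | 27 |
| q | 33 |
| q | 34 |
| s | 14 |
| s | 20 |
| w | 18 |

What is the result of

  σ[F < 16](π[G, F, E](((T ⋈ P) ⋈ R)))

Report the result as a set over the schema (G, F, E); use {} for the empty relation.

Natural join on C: {(q, 14, r, 5, 13, 13), (q, 14, r, 5, 21, 15), (q, 14, r, 5, 28, 6), (q, 2, c, 19, 13, 13), (q, 2, c, 19, 21, 15), (q, 2, c, 19, 28, 6), (q, 27, r, 8, 13, 13), (q, 27, r, 8, 21, 15), (q, 27, r, 8, 28, 6), (q, 31, u, 13, 13, 13), (q, 31, u, 13, 21, 15), (q, 31, u, 13, 28, 6), (q, 37, b, 15, 13, 13), (q, 37, b, 15, 21, 15), (q, 37, b, 15, 28, 6), (s, 21, t, 24, 18, 5), (s, 21, t, 24, 26, 16), (s, 21, t, 24, 26, 25), (s, 21, t, 24, 32, 28), (s, 21, t, 24, 5, 16), (s, 21, t, 24, 6, 22), (s, 36, q, 26, 18, 5), (s, 36, q, 26, 26, 16), (s, 36, q, 26, 26, 25), (s, 36, q, 26, 32, 28), (s, 36, q, 26, 5, 16), (s, 36, q, 26, 6, 22)}
Natural join on C: {(q, 14, r, 5, 13, 13, 27), (q, 14, r, 5, 13, 13, 33), (q, 14, r, 5, 13, 13, 34), (q, 14, r, 5, 21, 15, 27), (q, 14, r, 5, 21, 15, 33), (q, 14, r, 5, 21, 15, 34), (q, 14, r, 5, 28, 6, 27), (q, 14, r, 5, 28, 6, 33), (q, 14, r, 5, 28, 6, 34), (q, 2, c, 19, 13, 13, 27), (q, 2, c, 19, 13, 13, 33), (q, 2, c, 19, 13, 13, 34), (q, 2, c, 19, 21, 15, 27), (q, 2, c, 19, 21, 15, 33), (q, 2, c, 19, 21, 15, 34), (q, 2, c, 19, 28, 6, 27), (q, 2, c, 19, 28, 6, 33), (q, 2, c, 19, 28, 6, 34), (q, 27, r, 8, 13, 13, 27), (q, 27, r, 8, 13, 13, 33), (q, 27, r, 8, 13, 13, 34), (q, 27, r, 8, 21, 15, 27), (q, 27, r, 8, 21, 15, 33), (q, 27, r, 8, 21, 15, 34), (q, 27, r, 8, 28, 6, 27), (q, 27, r, 8, 28, 6, 33), (q, 27, r, 8, 28, 6, 34), (q, 31, u, 13, 13, 13, 27), (q, 31, u, 13, 13, 13, 33), (q, 31, u, 13, 13, 13, 34), (q, 31, u, 13, 21, 15, 27), (q, 31, u, 13, 21, 15, 33), (q, 31, u, 13, 21, 15, 34), (q, 31, u, 13, 28, 6, 27), (q, 31, u, 13, 28, 6, 33), (q, 31, u, 13, 28, 6, 34), (q, 37, b, 15, 13, 13, 27), (q, 37, b, 15, 13, 13, 33), (q, 37, b, 15, 13, 13, 34), (q, 37, b, 15, 21, 15, 27), (q, 37, b, 15, 21, 15, 33), (q, 37, b, 15, 21, 15, 34), (q, 37, b, 15, 28, 6, 27), (q, 37, b, 15, 28, 6, 33), (q, 37, b, 15, 28, 6, 34), (s, 21, t, 24, 18, 5, 14), (s, 21, t, 24, 18, 5, 20), (s, 21, t, 24, 26, 16, 14), (s, 21, t, 24, 26, 16, 20), (s, 21, t, 24, 26, 25, 14), (s, 21, t, 24, 26, 25, 20), (s, 21, t, 24, 32, 28, 14), (s, 21, t, 24, 32, 28, 20), (s, 21, t, 24, 5, 16, 14), (s, 21, t, 24, 5, 16, 20), (s, 21, t, 24, 6, 22, 14), (s, 21, t, 24, 6, 22, 20), (s, 36, q, 26, 18, 5, 14), (s, 36, q, 26, 18, 5, 20), (s, 36, q, 26, 26, 16, 14), (s, 36, q, 26, 26, 16, 20), (s, 36, q, 26, 26, 25, 14), (s, 36, q, 26, 26, 25, 20), (s, 36, q, 26, 32, 28, 14), (s, 36, q, 26, 32, 28, 20), (s, 36, q, 26, 5, 16, 14), (s, 36, q, 26, 5, 16, 20), (s, 36, q, 26, 6, 22, 14), (s, 36, q, 26, 6, 22, 20)}
Keep only column(s) G, F, E (4 duplicate(s) eliminated): {(13, 27, 14), (13, 27, 2), (13, 27, 27), (13, 27, 31), (13, 27, 37), (13, 33, 14), (13, 33, 2), (13, 33, 27), (13, 33, 31), (13, 33, 37), (13, 34, 14), (13, 34, 2), (13, 34, 27), (13, 34, 31), (13, 34, 37), (15, 27, 14), (15, 27, 2), (15, 27, 27), (15, 27, 31), (15, 27, 37), (15, 33, 14), (15, 33, 2), (15, 33, 27), (15, 33, 31), (15, 33, 37), (15, 34, 14), (15, 34, 2), (15, 34, 27), (15, 34, 31), (15, 34, 37), (16, 14, 21), (16, 14, 36), (16, 20, 21), (16, 20, 36), (22, 14, 21), (22, 14, 36), (22, 20, 21), (22, 20, 36), (25, 14, 21), (25, 14, 36), (25, 20, 21), (25, 20, 36), (28, 14, 21), (28, 14, 36), (28, 20, 21), (28, 20, 36), (5, 14, 21), (5, 14, 36), (5, 20, 21), (5, 20, 36), (6, 27, 14), (6, 27, 2), (6, 27, 27), (6, 27, 31), (6, 27, 37), (6, 33, 14), (6, 33, 2), (6, 33, 27), (6, 33, 31), (6, 33, 37), (6, 34, 14), (6, 34, 2), (6, 34, 27), (6, 34, 31), (6, 34, 37)}
Apply σ_{F < 16}; surviving tuples: {(16, 14, 21), (16, 14, 36), (22, 14, 21), (22, 14, 36), (25, 14, 21), (25, 14, 36), (28, 14, 21), (28, 14, 36), (5, 14, 21), (5, 14, 36)}

{(16, 14, 21), (16, 14, 36), (22, 14, 21), (22, 14, 36), (25, 14, 21), (25, 14, 36), (28, 14, 21), (28, 14, 36), (5, 14, 21), (5, 14, 36)}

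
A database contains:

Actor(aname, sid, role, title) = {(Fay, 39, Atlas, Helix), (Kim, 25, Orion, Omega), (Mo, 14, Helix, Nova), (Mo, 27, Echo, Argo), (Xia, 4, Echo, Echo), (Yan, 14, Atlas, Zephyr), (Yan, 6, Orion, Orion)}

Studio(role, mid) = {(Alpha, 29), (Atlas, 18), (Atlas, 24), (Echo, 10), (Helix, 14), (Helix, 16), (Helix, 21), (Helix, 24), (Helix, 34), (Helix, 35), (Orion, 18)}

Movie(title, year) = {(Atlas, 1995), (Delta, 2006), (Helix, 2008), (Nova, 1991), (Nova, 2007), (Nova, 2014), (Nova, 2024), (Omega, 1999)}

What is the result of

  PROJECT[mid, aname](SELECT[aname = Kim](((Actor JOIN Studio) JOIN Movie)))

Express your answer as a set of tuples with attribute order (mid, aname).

{(18, Kim)}

Actor ⋈ Studio (natural join on role): {(Fay, 39, Atlas, Helix, 18), (Fay, 39, Atlas, Helix, 24), (Kim, 25, Orion, Omega, 18), (Mo, 14, Helix, Nova, 14), (Mo, 14, Helix, Nova, 16), (Mo, 14, Helix, Nova, 21), (Mo, 14, Helix, Nova, 24), (Mo, 14, Helix, Nova, 34), (Mo, 14, Helix, Nova, 35), (Mo, 27, Echo, Argo, 10), (Xia, 4, Echo, Echo, 10), (Yan, 14, Atlas, Zephyr, 18), (Yan, 14, Atlas, Zephyr, 24), (Yan, 6, Orion, Orion, 18)}
(Actor JOIN Studio) ⋈ Movie (natural join on title): {(Fay, 39, Atlas, Helix, 18, 2008), (Fay, 39, Atlas, Helix, 24, 2008), (Kim, 25, Orion, Omega, 18, 1999), (Mo, 14, Helix, Nova, 14, 1991), (Mo, 14, Helix, Nova, 14, 2007), (Mo, 14, Helix, Nova, 14, 2014), (Mo, 14, Helix, Nova, 14, 2024), (Mo, 14, Helix, Nova, 16, 1991), (Mo, 14, Helix, Nova, 16, 2007), (Mo, 14, Helix, Nova, 16, 2014), (Mo, 14, Helix, Nova, 16, 2024), (Mo, 14, Helix, Nova, 21, 1991), (Mo, 14, Helix, Nova, 21, 2007), (Mo, 14, Helix, Nova, 21, 2014), (Mo, 14, Helix, Nova, 21, 2024), (Mo, 14, Helix, Nova, 24, 1991), (Mo, 14, Helix, Nova, 24, 2007), (Mo, 14, Helix, Nova, 24, 2014), (Mo, 14, Helix, Nova, 24, 2024), (Mo, 14, Helix, Nova, 34, 1991), (Mo, 14, Helix, Nova, 34, 2007), (Mo, 14, Helix, Nova, 34, 2014), (Mo, 14, Helix, Nova, 34, 2024), (Mo, 14, Helix, Nova, 35, 1991), (Mo, 14, Helix, Nova, 35, 2007), (Mo, 14, Helix, Nova, 35, 2014), (Mo, 14, Helix, Nova, 35, 2024)}
Filtering on aname = Kim leaves {(Kim, 25, Orion, Omega, 18, 1999)}.
Keep only column(s) mid, aname: {(18, Kim)}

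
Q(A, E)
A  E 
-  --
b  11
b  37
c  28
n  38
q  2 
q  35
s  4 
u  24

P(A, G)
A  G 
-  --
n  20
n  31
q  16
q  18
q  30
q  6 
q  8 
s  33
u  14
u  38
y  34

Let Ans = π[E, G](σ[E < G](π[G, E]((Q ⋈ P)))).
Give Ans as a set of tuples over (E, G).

{(2, 16), (2, 18), (2, 30), (2, 6), (2, 8), (24, 38), (4, 33)}

Joining Q and P on A yields {(n, 38, 20), (n, 38, 31), (q, 2, 16), (q, 2, 18), (q, 2, 30), (q, 2, 6), (q, 2, 8), (q, 35, 16), (q, 35, 18), (q, 35, 30), (q, 35, 6), (q, 35, 8), (s, 4, 33), (u, 24, 14), (u, 24, 38)}.
π_{G, E} gives {(14, 24), (16, 2), (16, 35), (18, 2), (18, 35), (20, 38), (30, 2), (30, 35), (31, 38), (33, 4), (38, 24), (6, 2), (6, 35), (8, 2), (8, 35)}.
Apply σ_{E < G}; surviving tuples: {(16, 2), (18, 2), (30, 2), (33, 4), (38, 24), (6, 2), (8, 2)}
π_{E, G} gives {(2, 16), (2, 18), (2, 30), (2, 6), (2, 8), (24, 38), (4, 33)}.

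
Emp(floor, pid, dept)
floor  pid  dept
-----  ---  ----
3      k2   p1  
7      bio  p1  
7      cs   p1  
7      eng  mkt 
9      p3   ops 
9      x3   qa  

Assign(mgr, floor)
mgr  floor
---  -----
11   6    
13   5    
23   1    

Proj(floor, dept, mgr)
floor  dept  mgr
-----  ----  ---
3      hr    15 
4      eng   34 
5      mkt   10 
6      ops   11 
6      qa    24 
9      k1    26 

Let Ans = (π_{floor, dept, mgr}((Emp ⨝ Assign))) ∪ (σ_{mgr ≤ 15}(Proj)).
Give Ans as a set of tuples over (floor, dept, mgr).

Joining Emp and Assign on floor yields {}.
Keep only column(s) floor, dept, mgr: {}
Apply σ_{mgr ≤ 15}; surviving tuples: {(3, hr, 15), (5, mkt, 10), (6, ops, 11)}
Union: {} with {(3, hr, 15), (5, mkt, 10), (6, ops, 11)} → {(3, hr, 15), (5, mkt, 10), (6, ops, 11)}

{(3, hr, 15), (5, mkt, 10), (6, ops, 11)}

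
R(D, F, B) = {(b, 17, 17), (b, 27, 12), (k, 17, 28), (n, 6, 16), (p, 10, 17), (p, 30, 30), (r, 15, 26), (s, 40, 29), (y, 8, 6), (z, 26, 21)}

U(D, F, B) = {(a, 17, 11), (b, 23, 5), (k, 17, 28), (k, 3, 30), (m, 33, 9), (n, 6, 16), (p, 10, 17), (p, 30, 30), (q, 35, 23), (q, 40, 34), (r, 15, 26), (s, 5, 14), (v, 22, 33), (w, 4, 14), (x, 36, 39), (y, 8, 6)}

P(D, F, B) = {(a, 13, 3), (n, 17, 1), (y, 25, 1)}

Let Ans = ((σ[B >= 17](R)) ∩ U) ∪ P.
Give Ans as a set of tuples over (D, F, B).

{(a, 13, 3), (k, 17, 28), (n, 17, 1), (p, 10, 17), (p, 30, 30), (r, 15, 26), (y, 25, 1)}

σ[B >= 17]: keep tuples satisfying B >= 17 → {(b, 17, 17), (k, 17, 28), (p, 10, 17), (p, 30, 30), (r, 15, 26), (s, 40, 29), (z, 26, 21)}
Intersection: {(b, 17, 17), (k, 17, 28), (p, 10, 17), (p, 30, 30), (r, 15, 26), (s, 40, 29), (z, 26, 21)} with {(a, 17, 11), (b, 23, 5), (k, 17, 28), (k, 3, 30), (m, 33, 9), (n, 6, 16), (p, 10, 17), (p, 30, 30), (q, 35, 23), (q, 40, 34), (r, 15, 26), (s, 5, 14), (v, 22, 33), (w, 4, 14), (x, 36, 39), (y, 8, 6)} → {(k, 17, 28), (p, 10, 17), (p, 30, 30), (r, 15, 26)}
Union: {(k, 17, 28), (p, 10, 17), (p, 30, 30), (r, 15, 26)} with {(a, 13, 3), (n, 17, 1), (y, 25, 1)} → {(a, 13, 3), (k, 17, 28), (n, 17, 1), (p, 10, 17), (p, 30, 30), (r, 15, 26), (y, 25, 1)}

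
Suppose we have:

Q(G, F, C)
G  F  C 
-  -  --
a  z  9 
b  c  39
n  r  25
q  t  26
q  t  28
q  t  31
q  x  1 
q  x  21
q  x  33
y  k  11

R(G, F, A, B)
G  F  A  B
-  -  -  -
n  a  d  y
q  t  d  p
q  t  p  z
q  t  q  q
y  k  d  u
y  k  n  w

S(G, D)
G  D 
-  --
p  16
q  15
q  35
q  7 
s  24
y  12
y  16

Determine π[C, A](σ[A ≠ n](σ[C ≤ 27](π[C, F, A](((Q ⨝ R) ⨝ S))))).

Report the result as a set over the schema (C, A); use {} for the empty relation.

{(11, d), (26, d), (26, p), (26, q)}

Joining Q and R on G, F yields {(q, t, 26, d, p), (q, t, 26, p, z), (q, t, 26, q, q), (q, t, 28, d, p), (q, t, 28, p, z), (q, t, 28, q, q), (q, t, 31, d, p), (q, t, 31, p, z), (q, t, 31, q, q), (y, k, 11, d, u), (y, k, 11, n, w)}.
Joining (Q ⨝ R) and S on G yields {(q, t, 26, d, p, 15), (q, t, 26, d, p, 35), (q, t, 26, d, p, 7), (q, t, 26, p, z, 15), (q, t, 26, p, z, 35), (q, t, 26, p, z, 7), (q, t, 26, q, q, 15), (q, t, 26, q, q, 35), (q, t, 26, q, q, 7), (q, t, 28, d, p, 15), (q, t, 28, d, p, 35), (q, t, 28, d, p, 7), (q, t, 28, p, z, 15), (q, t, 28, p, z, 35), (q, t, 28, p, z, 7), (q, t, 28, q, q, 15), (q, t, 28, q, q, 35), (q, t, 28, q, q, 7), (q, t, 31, d, p, 15), (q, t, 31, d, p, 35), (q, t, 31, d, p, 7), (q, t, 31, p, z, 15), (q, t, 31, p, z, 35), (q, t, 31, p, z, 7), (q, t, 31, q, q, 15), (q, t, 31, q, q, 35), (q, t, 31, q, q, 7), (y, k, 11, d, u, 12), (y, k, 11, d, u, 16), (y, k, 11, n, w, 12), (y, k, 11, n, w, 16)}.
π[C, F, A]: project onto (C, F, A) (20 duplicate(s) eliminated) → {(11, k, d), (11, k, n), (26, t, d), (26, t, p), (26, t, q), (28, t, d), (28, t, p), (28, t, q), (31, t, d), (31, t, p), (31, t, q)}
Filtering on C ≤ 27 leaves {(11, k, d), (11, k, n), (26, t, d), (26, t, p), (26, t, q)}.
Filtering on A ≠ n leaves {(11, k, d), (26, t, d), (26, t, p), (26, t, q)}.
π[C, A]: project onto (C, A) → {(11, d), (26, d), (26, p), (26, q)}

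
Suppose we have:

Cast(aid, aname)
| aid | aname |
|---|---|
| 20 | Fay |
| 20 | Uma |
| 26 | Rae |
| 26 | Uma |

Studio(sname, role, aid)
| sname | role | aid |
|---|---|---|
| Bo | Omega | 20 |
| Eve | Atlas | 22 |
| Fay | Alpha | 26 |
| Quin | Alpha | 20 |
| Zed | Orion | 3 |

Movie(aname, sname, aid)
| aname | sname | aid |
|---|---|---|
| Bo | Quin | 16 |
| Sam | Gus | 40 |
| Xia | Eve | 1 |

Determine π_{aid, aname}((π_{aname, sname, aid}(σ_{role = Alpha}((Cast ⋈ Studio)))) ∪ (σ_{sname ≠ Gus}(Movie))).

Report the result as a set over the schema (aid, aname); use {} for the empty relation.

{(1, Xia), (16, Bo), (20, Fay), (20, Uma), (26, Rae), (26, Uma)}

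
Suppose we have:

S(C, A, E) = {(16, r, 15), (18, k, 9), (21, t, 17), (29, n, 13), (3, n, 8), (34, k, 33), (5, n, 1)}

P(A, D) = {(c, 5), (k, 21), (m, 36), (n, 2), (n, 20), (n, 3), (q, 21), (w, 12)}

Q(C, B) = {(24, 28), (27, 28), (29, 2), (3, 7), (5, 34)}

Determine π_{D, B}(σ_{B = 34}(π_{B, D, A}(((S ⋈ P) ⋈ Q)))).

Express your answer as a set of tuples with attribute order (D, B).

{(2, 34), (20, 34), (3, 34)}

S ⋈ P (natural join on A): {(18, k, 9, 21), (29, n, 13, 2), (29, n, 13, 20), (29, n, 13, 3), (3, n, 8, 2), (3, n, 8, 20), (3, n, 8, 3), (34, k, 33, 21), (5, n, 1, 2), (5, n, 1, 20), (5, n, 1, 3)}
(S ⋈ P) ⋈ Q (natural join on C): {(29, n, 13, 2, 2), (29, n, 13, 20, 2), (29, n, 13, 3, 2), (3, n, 8, 2, 7), (3, n, 8, 20, 7), (3, n, 8, 3, 7), (5, n, 1, 2, 34), (5, n, 1, 20, 34), (5, n, 1, 3, 34)}
π[B, D, A]: project onto (B, D, A) → {(2, 2, n), (2, 20, n), (2, 3, n), (34, 2, n), (34, 20, n), (34, 3, n), (7, 2, n), (7, 20, n), (7, 3, n)}
σ[B = 34]: keep tuples satisfying B = 34 → {(34, 2, n), (34, 20, n), (34, 3, n)}
π[D, B]: project onto (D, B) → {(2, 34), (20, 34), (3, 34)}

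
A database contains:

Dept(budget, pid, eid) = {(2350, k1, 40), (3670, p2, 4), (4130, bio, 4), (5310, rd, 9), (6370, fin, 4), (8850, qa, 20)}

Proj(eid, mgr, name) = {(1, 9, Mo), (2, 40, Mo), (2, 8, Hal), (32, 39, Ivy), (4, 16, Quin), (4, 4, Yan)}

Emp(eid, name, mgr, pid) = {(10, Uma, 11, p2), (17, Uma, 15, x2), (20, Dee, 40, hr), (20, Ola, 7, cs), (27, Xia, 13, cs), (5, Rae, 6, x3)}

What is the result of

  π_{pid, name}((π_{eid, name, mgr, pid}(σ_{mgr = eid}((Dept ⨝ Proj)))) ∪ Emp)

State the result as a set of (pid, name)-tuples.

Joining Dept and Proj on eid yields {(3670, p2, 4, 16, Quin), (3670, p2, 4, 4, Yan), (4130, bio, 4, 16, Quin), (4130, bio, 4, 4, Yan), (6370, fin, 4, 16, Quin), (6370, fin, 4, 4, Yan)}.
Selection mgr = eid: {(3670, p2, 4, 4, Yan), (4130, bio, 4, 4, Yan), (6370, fin, 4, 4, Yan)}
π_{eid, name, mgr, pid} gives {(4, Yan, 4, bio), (4, Yan, 4, fin), (4, Yan, 4, p2)}.
Union: {(4, Yan, 4, bio), (4, Yan, 4, fin), (4, Yan, 4, p2)} with {(10, Uma, 11, p2), (17, Uma, 15, x2), (20, Dee, 40, hr), (20, Ola, 7, cs), (27, Xia, 13, cs), (5, Rae, 6, x3)} → {(10, Uma, 11, p2), (17, Uma, 15, x2), (20, Dee, 40, hr), (20, Ola, 7, cs), (27, Xia, 13, cs), (4, Yan, 4, bio), (4, Yan, 4, fin), (4, Yan, 4, p2), (5, Rae, 6, x3)}
π_{pid, name} gives {(bio, Yan), (cs, Ola), (cs, Xia), (fin, Yan), (hr, Dee), (p2, Uma), (p2, Yan), (x2, Uma), (x3, Rae)}.

{(bio, Yan), (cs, Ola), (cs, Xia), (fin, Yan), (hr, Dee), (p2, Uma), (p2, Yan), (x2, Uma), (x3, Rae)}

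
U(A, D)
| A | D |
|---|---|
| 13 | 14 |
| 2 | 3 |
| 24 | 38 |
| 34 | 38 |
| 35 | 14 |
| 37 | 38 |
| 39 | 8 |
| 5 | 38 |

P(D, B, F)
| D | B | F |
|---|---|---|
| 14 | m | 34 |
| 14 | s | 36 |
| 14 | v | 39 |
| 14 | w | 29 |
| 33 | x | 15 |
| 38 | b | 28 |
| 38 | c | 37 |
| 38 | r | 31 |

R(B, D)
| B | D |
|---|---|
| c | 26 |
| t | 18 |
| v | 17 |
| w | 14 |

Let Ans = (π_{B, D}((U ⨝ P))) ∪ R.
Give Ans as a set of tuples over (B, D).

{(b, 38), (c, 26), (c, 38), (m, 14), (r, 38), (s, 14), (t, 18), (v, 14), (v, 17), (w, 14)}

Natural join on D: {(13, 14, m, 34), (13, 14, s, 36), (13, 14, v, 39), (13, 14, w, 29), (24, 38, b, 28), (24, 38, c, 37), (24, 38, r, 31), (34, 38, b, 28), (34, 38, c, 37), (34, 38, r, 31), (35, 14, m, 34), (35, 14, s, 36), (35, 14, v, 39), (35, 14, w, 29), (37, 38, b, 28), (37, 38, c, 37), (37, 38, r, 31), (5, 38, b, 28), (5, 38, c, 37), (5, 38, r, 31)}
π_{B, D} gives {(b, 38), (c, 38), (m, 14), (r, 38), (s, 14), (v, 14), (w, 14)} (13 duplicate(s) eliminated).
Taking the union: {(b, 38), (c, 26), (c, 38), (m, 14), (r, 38), (s, 14), (t, 18), (v, 14), (v, 17), (w, 14)}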